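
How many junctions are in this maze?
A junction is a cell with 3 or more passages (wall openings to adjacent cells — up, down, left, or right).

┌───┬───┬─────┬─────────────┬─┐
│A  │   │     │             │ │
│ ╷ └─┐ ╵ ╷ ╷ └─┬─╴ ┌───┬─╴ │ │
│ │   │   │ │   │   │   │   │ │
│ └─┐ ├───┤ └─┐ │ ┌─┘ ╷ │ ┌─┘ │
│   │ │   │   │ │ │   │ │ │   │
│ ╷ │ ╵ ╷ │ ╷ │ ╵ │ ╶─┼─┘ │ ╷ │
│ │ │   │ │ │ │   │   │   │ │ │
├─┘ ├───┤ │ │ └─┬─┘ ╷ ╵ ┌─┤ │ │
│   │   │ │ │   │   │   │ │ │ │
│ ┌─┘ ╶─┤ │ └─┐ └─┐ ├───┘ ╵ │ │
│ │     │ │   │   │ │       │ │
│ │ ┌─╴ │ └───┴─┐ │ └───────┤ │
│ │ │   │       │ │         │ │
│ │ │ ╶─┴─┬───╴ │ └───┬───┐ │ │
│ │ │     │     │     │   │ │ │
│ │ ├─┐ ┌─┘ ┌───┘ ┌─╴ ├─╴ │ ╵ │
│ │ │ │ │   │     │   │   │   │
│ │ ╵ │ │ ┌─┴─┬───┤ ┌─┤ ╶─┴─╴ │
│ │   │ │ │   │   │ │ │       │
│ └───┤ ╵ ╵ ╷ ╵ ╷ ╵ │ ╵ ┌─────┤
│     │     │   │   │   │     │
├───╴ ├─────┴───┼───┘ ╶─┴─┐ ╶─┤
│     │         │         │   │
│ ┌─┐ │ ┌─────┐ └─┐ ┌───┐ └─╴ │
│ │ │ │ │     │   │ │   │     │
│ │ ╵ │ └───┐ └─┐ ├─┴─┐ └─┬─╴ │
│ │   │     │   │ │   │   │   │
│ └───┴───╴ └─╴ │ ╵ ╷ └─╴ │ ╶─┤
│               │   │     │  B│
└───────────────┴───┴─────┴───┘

Checking each cell for number of passages:

Junctions found (3+ passages):
  (0, 5): 3 passages
  (0, 9): 3 passages
  (2, 0): 3 passages
  (2, 5): 3 passages
  (2, 14): 3 passages
  (3, 9): 3 passages
  (4, 9): 3 passages
  (5, 2): 3 passages
  (5, 12): 3 passages
  (7, 3): 3 passages
  (7, 8): 3 passages
  (8, 14): 3 passages
  (9, 11): 3 passages
  (10, 4): 3 passages
  (10, 10): 3 passages
  (10, 13): 3 passages
  (11, 2): 3 passages
  (11, 9): 3 passages
  (11, 10): 3 passages
  (12, 14): 3 passages
  (14, 5): 3 passages
Total junctions: 21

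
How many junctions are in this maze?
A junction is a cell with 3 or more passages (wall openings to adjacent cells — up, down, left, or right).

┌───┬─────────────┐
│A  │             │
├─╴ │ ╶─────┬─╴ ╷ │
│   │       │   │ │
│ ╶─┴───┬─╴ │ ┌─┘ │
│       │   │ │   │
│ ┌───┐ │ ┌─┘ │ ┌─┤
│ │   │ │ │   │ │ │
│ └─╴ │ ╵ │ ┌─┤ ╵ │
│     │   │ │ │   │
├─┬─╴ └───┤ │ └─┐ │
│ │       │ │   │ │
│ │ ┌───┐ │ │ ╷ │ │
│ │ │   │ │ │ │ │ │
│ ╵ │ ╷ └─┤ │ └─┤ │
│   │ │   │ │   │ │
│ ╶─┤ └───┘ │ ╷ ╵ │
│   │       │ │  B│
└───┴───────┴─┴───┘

Checking each cell for number of passages:

Junctions found (3+ passages):
  (0, 7): 3 passages
  (2, 0): 3 passages
  (4, 2): 3 passages
  (4, 8): 3 passages
  (5, 2): 3 passages
  (5, 6): 3 passages
  (7, 0): 3 passages
  (7, 6): 3 passages
Total junctions: 8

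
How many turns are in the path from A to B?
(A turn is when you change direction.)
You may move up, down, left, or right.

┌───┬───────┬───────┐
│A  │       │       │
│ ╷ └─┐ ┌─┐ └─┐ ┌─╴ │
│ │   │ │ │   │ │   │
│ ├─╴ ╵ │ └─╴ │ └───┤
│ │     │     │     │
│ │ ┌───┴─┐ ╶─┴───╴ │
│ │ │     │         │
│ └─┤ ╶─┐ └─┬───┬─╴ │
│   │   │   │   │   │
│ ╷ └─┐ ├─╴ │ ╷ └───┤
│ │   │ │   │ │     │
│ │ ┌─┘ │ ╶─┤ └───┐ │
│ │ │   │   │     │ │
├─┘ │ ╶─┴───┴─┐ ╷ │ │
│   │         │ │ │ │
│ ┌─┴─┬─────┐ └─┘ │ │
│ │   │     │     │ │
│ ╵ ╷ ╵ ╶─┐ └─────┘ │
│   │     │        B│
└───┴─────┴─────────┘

Directions: down, down, down, down, right, down, down, down, left, down, down, right, up, right, down, right, up, right, right, down, right, right, right, right
Number of turns: 13

Solution:

┌───┬───────┬───────┐
│A  │       │       │
│ ╷ └─┐ ┌─┐ └─┐ ┌─╴ │
│↓│   │ │ │   │ │   │
│ ├─╴ ╵ │ └─╴ │ └───┤
│↓│     │     │     │
│ │ ┌───┴─┐ ╶─┴───╴ │
│↓│ │     │         │
│ └─┤ ╶─┐ └─┬───┬─╴ │
│↳ ↓│   │   │   │   │
│ ╷ └─┐ ├─╴ │ ╷ └───┤
│ │↓  │ │   │ │     │
│ │ ┌─┘ │ ╶─┤ └───┐ │
│ │↓│   │   │     │ │
├─┘ │ ╶─┴───┴─┐ ╷ │ │
│↓ ↲│         │ │ │ │
│ ┌─┴─┬─────┐ └─┘ │ │
│↓│↱ ↓│↱ → ↓│     │ │
│ ╵ ╷ ╵ ╶─┐ └─────┘ │
│↳ ↑│↳ ↑  │↳ → → → B│
└───┴─────┴─────────┘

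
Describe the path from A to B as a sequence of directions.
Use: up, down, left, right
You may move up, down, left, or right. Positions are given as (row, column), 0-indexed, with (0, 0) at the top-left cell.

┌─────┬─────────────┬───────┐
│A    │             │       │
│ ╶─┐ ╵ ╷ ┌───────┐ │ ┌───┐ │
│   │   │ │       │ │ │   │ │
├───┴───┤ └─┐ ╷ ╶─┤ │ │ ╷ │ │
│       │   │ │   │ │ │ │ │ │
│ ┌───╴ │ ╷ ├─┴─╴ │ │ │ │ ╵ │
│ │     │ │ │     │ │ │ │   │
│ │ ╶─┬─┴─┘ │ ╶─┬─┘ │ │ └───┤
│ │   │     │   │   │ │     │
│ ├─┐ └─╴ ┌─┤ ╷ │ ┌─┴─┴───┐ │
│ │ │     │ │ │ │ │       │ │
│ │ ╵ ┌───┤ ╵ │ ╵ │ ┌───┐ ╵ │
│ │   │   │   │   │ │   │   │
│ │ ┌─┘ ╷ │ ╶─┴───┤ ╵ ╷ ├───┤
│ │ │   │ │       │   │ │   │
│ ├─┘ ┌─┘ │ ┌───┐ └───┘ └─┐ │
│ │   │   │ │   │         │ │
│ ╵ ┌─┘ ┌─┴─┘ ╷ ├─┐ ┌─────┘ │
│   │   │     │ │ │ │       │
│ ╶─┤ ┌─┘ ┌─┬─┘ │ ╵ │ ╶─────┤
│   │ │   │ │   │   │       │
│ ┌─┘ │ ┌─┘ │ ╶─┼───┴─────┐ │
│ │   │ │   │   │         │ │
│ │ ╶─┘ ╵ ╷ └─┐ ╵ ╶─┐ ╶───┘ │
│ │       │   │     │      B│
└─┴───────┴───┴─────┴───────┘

Finding the path and converting it to directions:
Path through cells: (0,0) → (0,1) → (0,2) → (1,2) → (1,3) → (0,3) → (0,4) → (1,4) → (2,4) → (2,5) → (3,5) → (4,5) → (4,4) → (5,4) → (5,3) → (5,2) → (4,2) → (4,1) → (3,1) → (3,2) → (3,3) → (2,3) → (2,2) → (2,1) → (2,0) → (3,0) → (4,0) → (5,0) → (6,0) → (7,0) → (8,0) → (9,0) → (9,1) → (8,1) → (8,2) → (7,2) → (7,3) → (6,3) → (6,4) → (7,4) → (8,4) → (8,3) → (9,3) → (9,2) → (10,2) → (11,2) → (11,1) → (12,1) → (12,2) → (12,3) → (11,3) → (10,3) → (10,4) → (9,4) → (9,5) → (9,6) → (8,6) → (8,7) → (9,7) → (10,7) → (10,6) → (11,6) → (11,7) → (12,7) → (12,8) → (11,8) → (11,9) → (11,10) → (12,10) → (12,11) → (12,12) → (12,13)
Directions: right, right, down, right, up, right, down, down, right, down, down, left, down, left, left, up, left, up, right, right, up, left, left, left, down, down, down, down, down, down, down, right, up, right, up, right, up, right, down, down, left, down, left, down, down, left, down, right, right, up, up, right, up, right, right, up, right, down, down, left, down, right, down, right, up, right, right, down, right, right, right

Solution:

┌─────┬─────────────┬───────┐
│A → ↓│↱ ↓          │       │
│ ╶─┐ ╵ ╷ ┌───────┐ │ ┌───┐ │
│   │↳ ↑│↓│       │ │ │   │ │
├───┴───┤ └─┐ ╷ ╶─┤ │ │ ╷ │ │
│↓ ← ← ↰│↳ ↓│ │   │ │ │ │ │ │
│ ┌───╴ │ ╷ ├─┴─╴ │ │ │ │ ╵ │
│↓│↱ → ↑│ │↓│     │ │ │ │   │
│ │ ╶─┬─┴─┘ │ ╶─┬─┘ │ │ └───┤
│↓│↑ ↰│  ↓ ↲│   │   │ │     │
│ ├─┐ └─╴ ┌─┤ ╷ │ ┌─┴─┴───┐ │
│↓│ │↑ ← ↲│ │ │ │ │       │ │
│ │ ╵ ┌───┤ ╵ │ ╵ │ ┌───┐ ╵ │
│↓│   │↱ ↓│   │   │ │   │   │
│ │ ┌─┘ ╷ │ ╶─┴───┤ ╵ ╷ ├───┤
│↓│ │↱ ↑│↓│       │   │ │   │
│ ├─┘ ┌─┘ │ ┌───┐ └───┘ └─┐ │
│↓│↱ ↑│↓ ↲│ │↱ ↓│         │ │
│ ╵ ┌─┘ ┌─┴─┘ ╷ ├─┐ ┌─────┘ │
│↳ ↑│↓ ↲│↱ → ↑│↓│ │ │       │
│ ╶─┤ ┌─┘ ┌─┬─┘ │ ╵ │ ╶─────┤
│   │↓│↱ ↑│ │↓ ↲│   │       │
│ ┌─┘ │ ┌─┘ │ ╶─┼───┴─────┐ │
│ │↓ ↲│↑│   │↳ ↓│↱ → ↓    │ │
│ │ ╶─┘ ╵ ╷ └─┐ ╵ ╶─┐ ╶───┘ │
│ │↳ → ↑  │   │↳ ↑  │↳ → → B│
└─┴───────┴───┴─────┴───────┘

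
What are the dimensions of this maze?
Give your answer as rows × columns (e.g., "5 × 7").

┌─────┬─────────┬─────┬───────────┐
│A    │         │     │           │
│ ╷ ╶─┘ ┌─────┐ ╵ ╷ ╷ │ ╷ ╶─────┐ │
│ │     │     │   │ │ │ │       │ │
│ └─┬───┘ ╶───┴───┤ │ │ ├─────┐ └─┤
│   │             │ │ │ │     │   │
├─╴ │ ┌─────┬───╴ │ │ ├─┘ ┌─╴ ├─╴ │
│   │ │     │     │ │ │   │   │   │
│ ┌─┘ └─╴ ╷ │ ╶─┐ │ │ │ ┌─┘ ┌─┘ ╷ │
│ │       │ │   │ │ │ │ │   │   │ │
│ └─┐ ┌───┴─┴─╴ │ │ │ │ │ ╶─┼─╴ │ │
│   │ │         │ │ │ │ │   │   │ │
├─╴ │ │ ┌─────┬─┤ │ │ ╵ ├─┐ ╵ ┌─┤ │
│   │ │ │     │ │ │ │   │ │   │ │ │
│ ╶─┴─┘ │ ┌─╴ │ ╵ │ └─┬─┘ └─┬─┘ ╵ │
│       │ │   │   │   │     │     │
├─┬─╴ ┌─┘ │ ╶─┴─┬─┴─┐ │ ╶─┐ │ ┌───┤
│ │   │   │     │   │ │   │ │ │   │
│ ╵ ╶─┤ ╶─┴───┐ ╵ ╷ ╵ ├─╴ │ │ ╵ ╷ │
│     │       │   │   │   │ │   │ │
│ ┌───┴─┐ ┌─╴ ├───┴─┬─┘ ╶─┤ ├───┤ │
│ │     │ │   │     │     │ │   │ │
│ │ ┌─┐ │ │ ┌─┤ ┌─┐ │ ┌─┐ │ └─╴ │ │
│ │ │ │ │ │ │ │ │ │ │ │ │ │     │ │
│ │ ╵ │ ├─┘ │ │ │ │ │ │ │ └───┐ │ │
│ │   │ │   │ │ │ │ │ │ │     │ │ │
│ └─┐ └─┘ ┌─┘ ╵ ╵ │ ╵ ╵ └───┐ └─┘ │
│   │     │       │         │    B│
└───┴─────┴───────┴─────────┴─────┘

Counting the maze dimensions:
Rows (vertical): 14
Columns (horizontal): 17
Dimensions: 14 × 17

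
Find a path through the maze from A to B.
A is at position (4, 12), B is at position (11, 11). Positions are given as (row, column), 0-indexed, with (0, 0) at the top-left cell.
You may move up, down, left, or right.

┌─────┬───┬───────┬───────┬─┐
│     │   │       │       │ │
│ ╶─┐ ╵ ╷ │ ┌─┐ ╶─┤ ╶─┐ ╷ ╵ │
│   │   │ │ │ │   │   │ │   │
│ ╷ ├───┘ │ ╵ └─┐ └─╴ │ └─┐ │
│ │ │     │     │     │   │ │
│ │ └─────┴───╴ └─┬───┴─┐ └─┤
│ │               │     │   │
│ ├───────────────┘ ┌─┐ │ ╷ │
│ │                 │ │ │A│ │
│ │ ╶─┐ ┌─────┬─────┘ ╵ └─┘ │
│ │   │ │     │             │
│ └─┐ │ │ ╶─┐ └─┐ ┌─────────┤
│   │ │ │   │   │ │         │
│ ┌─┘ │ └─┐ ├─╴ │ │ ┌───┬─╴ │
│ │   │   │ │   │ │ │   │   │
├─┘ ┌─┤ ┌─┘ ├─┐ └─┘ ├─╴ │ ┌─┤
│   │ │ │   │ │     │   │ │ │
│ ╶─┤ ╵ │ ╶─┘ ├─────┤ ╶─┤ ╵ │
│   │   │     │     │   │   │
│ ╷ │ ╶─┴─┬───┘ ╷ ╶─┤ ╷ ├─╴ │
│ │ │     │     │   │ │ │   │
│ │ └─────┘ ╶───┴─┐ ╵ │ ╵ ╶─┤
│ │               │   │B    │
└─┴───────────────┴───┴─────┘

Finding the shortest path from (4, 12) to (11, 11):
Path length: 48 steps
Directions: up → right → down → down → left → left → up → up → left → left → down → left → left → left → left → left → left → left → left → down → right → down → down → left → down → left → down → right → down → down → right → right → right → right → up → right → right → up → right → down → right → down → right → up → up → right → down → down

Solution:

┌─────┬───┬───────┬───────┬─┐
│     │   │       │       │ │
│ ╶─┐ ╵ ╷ │ ┌─┐ ╶─┤ ╶─┐ ╷ ╵ │
│   │   │ │ │ │   │   │ │   │
│ ╷ ├───┘ │ ╵ └─┐ └─╴ │ └─┐ │
│ │ │     │     │     │   │ │
│ │ └─────┴───╴ └─┬───┴─┐ └─┤
│ │               │↓ ← ↰│↱ ↓│
│ ├───────────────┘ ┌─┐ │ ╷ │
│ │↓ ← ← ← ← ← ← ← ↲│ │↑│A│↓│
│ │ ╶─┐ ┌─────┬─────┘ ╵ └─┘ │
│ │↳ ↓│ │     │        ↑ ← ↲│
│ └─┐ │ │ ╶─┐ └─┐ ┌─────────┤
│   │↓│ │   │   │ │         │
│ ┌─┘ │ └─┐ ├─╴ │ │ ┌───┬─╴ │
│ │↓ ↲│   │ │   │ │ │   │   │
├─┘ ┌─┤ ┌─┘ ├─┐ └─┘ ├─╴ │ ┌─┤
│↓ ↲│ │ │   │ │     │   │ │ │
│ ╶─┤ ╵ │ ╶─┘ ├─────┤ ╶─┤ ╵ │
│↳ ↓│   │     │↱ ↓  │↱ ↓│   │
│ ╷ │ ╶─┴─┬───┘ ╷ ╶─┤ ╷ ├─╴ │
│ │↓│     │↱ → ↑│↳ ↓│↑│↓│   │
│ │ └─────┘ ╶───┴─┐ ╵ │ ╵ ╶─┤
│ │↳ → → → ↑      │↳ ↑│B    │
└─┴───────────────┴───┴─────┘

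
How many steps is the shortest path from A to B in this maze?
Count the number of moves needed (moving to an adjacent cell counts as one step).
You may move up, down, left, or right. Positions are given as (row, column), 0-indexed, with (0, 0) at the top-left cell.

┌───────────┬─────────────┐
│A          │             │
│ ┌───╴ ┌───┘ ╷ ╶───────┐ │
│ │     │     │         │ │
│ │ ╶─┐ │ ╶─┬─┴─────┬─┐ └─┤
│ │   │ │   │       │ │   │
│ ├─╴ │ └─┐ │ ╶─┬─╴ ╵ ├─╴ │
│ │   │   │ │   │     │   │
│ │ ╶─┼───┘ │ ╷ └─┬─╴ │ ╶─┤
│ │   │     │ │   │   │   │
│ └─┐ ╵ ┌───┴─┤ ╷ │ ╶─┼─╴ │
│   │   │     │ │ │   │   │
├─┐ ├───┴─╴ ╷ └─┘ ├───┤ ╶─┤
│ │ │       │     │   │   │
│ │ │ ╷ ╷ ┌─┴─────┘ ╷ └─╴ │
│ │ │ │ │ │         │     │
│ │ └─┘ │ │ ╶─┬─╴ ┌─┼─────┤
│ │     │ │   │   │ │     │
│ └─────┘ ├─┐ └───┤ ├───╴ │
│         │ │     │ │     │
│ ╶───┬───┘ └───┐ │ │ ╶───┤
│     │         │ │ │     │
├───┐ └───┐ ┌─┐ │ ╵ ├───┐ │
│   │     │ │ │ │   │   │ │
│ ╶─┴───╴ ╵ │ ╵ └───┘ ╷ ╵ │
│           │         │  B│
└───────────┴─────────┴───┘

Using BFS to find shortest path:
Start: (0, 0), End: (12, 12)
Path found:
(0,0) → (1,0) → (2,0) → (3,0) → (4,0) → (5,0) → (5,1) → (6,1) → (7,1) → (8,1) → (8,2) → (8,3) → (7,3) → (6,3) → (6,4) → (7,4) → (8,4) → (9,4) → (9,3) → (9,2) → (9,1) → (9,0) → (10,0) → (10,1) → (10,2) → (11,2) → (11,3) → (11,4) → (12,4) → (12,5) → (11,5) → (10,5) → (10,6) → (10,7) → (11,7) → (12,7) → (12,8) → (12,9) → (12,10) → (11,10) → (11,11) → (12,11) → (12,12)
Number of steps: 42

Solution:

┌───────────┬─────────────┐
│A          │             │
│ ┌───╴ ┌───┘ ╷ ╶───────┐ │
│↓│     │     │         │ │
│ │ ╶─┐ │ ╶─┬─┴─────┬─┐ └─┤
│↓│   │ │   │       │ │   │
│ ├─╴ │ └─┐ │ ╶─┬─╴ ╵ ├─╴ │
│↓│   │   │ │   │     │   │
│ │ ╶─┼───┘ │ ╷ └─┬─╴ │ ╶─┤
│↓│   │     │ │   │   │   │
│ └─┐ ╵ ┌───┴─┤ ╷ │ ╶─┼─╴ │
│↳ ↓│   │     │ │ │   │   │
├─┐ ├───┴─╴ ╷ └─┘ ├───┤ ╶─┤
│ │↓│  ↱ ↓  │     │   │   │
│ │ │ ╷ ╷ ┌─┴─────┘ ╷ └─╴ │
│ │↓│ │↑│↓│         │     │
│ │ └─┘ │ │ ╶─┬─╴ ┌─┼─────┤
│ │↳ → ↑│↓│   │   │ │     │
│ └─────┘ ├─┐ └───┤ ├───╴ │
│↓ ← ← ← ↲│ │     │ │     │
│ ╶───┬───┘ └───┐ │ │ ╶───┤
│↳ → ↓│    ↱ → ↓│ │ │     │
├───┐ └───┐ ┌─┐ │ ╵ ├───┐ │
│   │↳ → ↓│↑│ │↓│   │↱ ↓│ │
│ ╶─┴───╴ ╵ │ ╵ └───┘ ╷ ╵ │
│        ↳ ↑│  ↳ → → ↑│↳ B│
└───────────┴─────────┴───┘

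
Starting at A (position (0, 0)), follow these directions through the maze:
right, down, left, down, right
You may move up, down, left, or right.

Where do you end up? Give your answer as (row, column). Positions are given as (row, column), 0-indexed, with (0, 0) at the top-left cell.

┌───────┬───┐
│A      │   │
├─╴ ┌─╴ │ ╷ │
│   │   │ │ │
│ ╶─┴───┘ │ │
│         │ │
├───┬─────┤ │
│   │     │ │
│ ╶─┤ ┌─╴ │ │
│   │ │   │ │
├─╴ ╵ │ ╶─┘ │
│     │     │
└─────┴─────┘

Following directions step by step:
Start: (0, 0)
  right: (0, 0) → (0, 1)
  down: (0, 1) → (1, 1)
  left: (1, 1) → (1, 0)
  down: (1, 0) → (2, 0)
  right: (2, 0) → (2, 1)
Final position: (2, 1)

Path taken:

┌───────┬───┐
│A ↓    │   │
├─╴ ┌─╴ │ ╷ │
│↓ ↲│   │ │ │
│ ╶─┴───┘ │ │
│↳ B      │ │
├───┬─────┤ │
│   │     │ │
│ ╶─┤ ┌─╴ │ │
│   │ │   │ │
├─╴ ╵ │ ╶─┘ │
│     │     │
└─────┴─────┘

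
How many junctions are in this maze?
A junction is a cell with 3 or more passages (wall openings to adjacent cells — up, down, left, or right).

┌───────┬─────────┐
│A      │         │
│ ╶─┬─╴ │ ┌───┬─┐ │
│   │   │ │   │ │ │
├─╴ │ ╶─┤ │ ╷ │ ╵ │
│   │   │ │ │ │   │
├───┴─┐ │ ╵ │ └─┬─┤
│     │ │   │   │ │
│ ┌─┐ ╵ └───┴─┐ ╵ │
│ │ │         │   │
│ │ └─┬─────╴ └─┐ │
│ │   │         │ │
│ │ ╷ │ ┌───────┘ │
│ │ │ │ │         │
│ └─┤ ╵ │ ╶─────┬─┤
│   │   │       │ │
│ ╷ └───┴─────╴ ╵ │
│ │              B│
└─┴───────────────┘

Checking each cell for number of passages:

Junctions found (3+ passages):
  (4, 3): 3 passages
  (4, 8): 3 passages
  (5, 1): 3 passages
  (5, 6): 3 passages
  (7, 0): 3 passages
  (8, 7): 3 passages
Total junctions: 6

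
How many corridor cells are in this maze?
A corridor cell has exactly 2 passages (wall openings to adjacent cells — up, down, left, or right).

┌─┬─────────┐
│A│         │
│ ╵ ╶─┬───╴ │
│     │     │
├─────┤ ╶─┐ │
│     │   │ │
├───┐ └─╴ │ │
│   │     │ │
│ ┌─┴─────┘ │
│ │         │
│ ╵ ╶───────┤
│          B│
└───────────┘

Counting cells with exactly 2 passages:
Total corridor cells: 28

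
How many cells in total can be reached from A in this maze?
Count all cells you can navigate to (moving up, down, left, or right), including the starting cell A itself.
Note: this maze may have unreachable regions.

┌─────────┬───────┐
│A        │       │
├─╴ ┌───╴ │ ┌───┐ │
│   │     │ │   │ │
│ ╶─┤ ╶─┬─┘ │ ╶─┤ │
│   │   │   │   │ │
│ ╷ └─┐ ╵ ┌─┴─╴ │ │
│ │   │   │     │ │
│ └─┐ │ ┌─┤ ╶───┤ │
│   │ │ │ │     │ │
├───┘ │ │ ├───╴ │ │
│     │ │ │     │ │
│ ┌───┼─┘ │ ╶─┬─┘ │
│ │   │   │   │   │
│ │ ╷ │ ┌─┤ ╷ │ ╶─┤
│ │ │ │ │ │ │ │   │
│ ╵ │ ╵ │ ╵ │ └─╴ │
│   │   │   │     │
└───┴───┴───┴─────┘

Using BFS/flood-fill to find all reachable cells from A:
Maze size: 9 × 9 = 81 total cells
All cells are reachable — the maze is fully connected.
Reachable cells: 81

Reachable region (· marks reachable cells):

┌─────────┬───────┐
│A · · · ·│· · · ·│
├─╴ ┌───╴ │ ┌───┐ │
│· ·│· · ·│·│· ·│·│
│ ╶─┤ ╶─┬─┘ │ ╶─┤ │
│· ·│· ·│· ·│· ·│·│
│ ╷ └─┐ ╵ ┌─┴─╴ │ │
│·│· ·│· ·│· · ·│·│
│ └─┐ │ ┌─┤ ╶───┤ │
│· ·│·│·│·│· · ·│·│
├───┘ │ │ ├───╴ │ │
│· · ·│·│·│· · ·│·│
│ ┌───┼─┘ │ ╶─┬─┘ │
│·│· ·│· ·│· ·│· ·│
│ │ ╷ │ ┌─┤ ╷ │ ╶─┤
│·│·│·│·│·│·│·│· ·│
│ ╵ │ ╵ │ ╵ │ └─╴ │
│· ·│· ·│· ·│· · ·│
└───┴───┴───┴─────┘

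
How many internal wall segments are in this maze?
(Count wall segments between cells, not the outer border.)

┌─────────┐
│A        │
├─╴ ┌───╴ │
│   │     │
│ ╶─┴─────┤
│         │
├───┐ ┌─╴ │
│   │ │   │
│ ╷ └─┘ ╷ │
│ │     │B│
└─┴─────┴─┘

Counting internal wall segments:
Total internal walls: 16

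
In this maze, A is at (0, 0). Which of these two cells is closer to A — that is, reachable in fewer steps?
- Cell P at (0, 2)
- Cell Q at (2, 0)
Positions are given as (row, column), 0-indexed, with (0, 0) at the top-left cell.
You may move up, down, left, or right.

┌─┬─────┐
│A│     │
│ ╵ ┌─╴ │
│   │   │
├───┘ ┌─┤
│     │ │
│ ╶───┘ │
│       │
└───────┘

Shortest path A → P at (0, 2): 4 steps
Shortest path A → Q at (2, 0): 10 steps

P is closer (4 steps vs 10 steps).

Path to P:

┌─┬─────┐
│A│↱ P  │
│ ╵ ┌─╴ │
│↳ ↑│   │
├───┘ ┌─┤
│     │ │
│ ╶───┘ │
│       │
└───────┘

Path to Q:

┌─┬─────┐
│A│↱ → ↓│
│ ╵ ┌─╴ │
│↳ ↑│↓ ↲│
├───┘ ┌─┤
│Q ← ↲│ │
│ ╶───┘ │
│       │
└───────┘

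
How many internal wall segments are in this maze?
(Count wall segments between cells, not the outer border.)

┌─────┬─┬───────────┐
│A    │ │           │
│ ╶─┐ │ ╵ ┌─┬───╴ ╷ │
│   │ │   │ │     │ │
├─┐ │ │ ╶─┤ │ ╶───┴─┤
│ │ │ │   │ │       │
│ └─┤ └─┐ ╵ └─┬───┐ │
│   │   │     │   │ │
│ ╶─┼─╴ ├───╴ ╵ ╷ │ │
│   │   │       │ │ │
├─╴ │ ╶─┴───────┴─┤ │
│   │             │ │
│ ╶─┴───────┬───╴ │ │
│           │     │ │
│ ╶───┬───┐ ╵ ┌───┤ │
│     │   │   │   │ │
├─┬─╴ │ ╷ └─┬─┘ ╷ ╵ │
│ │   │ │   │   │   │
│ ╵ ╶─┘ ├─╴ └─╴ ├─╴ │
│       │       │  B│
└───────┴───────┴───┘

Counting internal wall segments:
Total internal walls: 81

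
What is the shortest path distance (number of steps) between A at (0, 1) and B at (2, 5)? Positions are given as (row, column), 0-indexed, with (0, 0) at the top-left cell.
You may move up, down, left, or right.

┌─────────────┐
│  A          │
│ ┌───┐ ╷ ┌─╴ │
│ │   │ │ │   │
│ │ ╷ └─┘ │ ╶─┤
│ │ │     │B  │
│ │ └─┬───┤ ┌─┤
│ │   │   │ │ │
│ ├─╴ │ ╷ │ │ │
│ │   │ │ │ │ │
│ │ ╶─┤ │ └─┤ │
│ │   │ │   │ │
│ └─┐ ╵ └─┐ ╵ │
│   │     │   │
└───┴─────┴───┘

Finding path from (0, 1) to (2, 5):
Path: (0,1) → (0,2) → (0,3) → (0,4) → (0,5) → (0,6) → (1,6) → (1,5) → (2,5)
Distance: 8 steps

Solution:

┌─────────────┐
│  A → → → → ↓│
│ ┌───┐ ╷ ┌─╴ │
│ │   │ │ │↓ ↲│
│ │ ╷ └─┘ │ ╶─┤
│ │ │     │B  │
│ │ └─┬───┤ ┌─┤
│ │   │   │ │ │
│ ├─╴ │ ╷ │ │ │
│ │   │ │ │ │ │
│ │ ╶─┤ │ └─┤ │
│ │   │ │   │ │
│ └─┐ ╵ └─┐ ╵ │
│   │     │   │
└───┴─────┴───┘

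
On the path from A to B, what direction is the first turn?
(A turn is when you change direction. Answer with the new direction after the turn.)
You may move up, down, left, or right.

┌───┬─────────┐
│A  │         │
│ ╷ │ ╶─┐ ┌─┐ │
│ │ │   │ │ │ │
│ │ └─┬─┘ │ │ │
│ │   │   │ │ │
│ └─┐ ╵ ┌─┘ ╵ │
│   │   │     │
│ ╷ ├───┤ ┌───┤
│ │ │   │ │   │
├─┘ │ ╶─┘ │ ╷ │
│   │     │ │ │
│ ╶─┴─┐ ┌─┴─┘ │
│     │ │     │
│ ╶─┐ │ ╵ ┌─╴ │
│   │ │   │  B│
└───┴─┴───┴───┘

Directions: right, down, down, right, down, right, up, right, up, up, right, right, down, down, down, left, left, down, down, left, down, down, right, up, right, right, down
First turn direction: down

Solution:

┌───┬─────────┐
│A ↓│    ↱ → ↓│
│ ╷ │ ╶─┐ ┌─┐ │
│ │↓│   │↑│ │↓│
│ │ └─┬─┘ │ │ │
│ │↳ ↓│↱ ↑│ │↓│
│ └─┐ ╵ ┌─┘ ╵ │
│   │↳ ↑│↓ ← ↲│
│ ╷ ├───┤ ┌───┤
│ │ │   │↓│   │
├─┘ │ ╶─┘ │ ╷ │
│   │  ↓ ↲│ │ │
│ ╶─┴─┐ ┌─┴─┘ │
│     │↓│↱ → ↓│
│ ╶─┐ │ ╵ ┌─╴ │
│   │ │↳ ↑│  B│
└───┴─┴───┴───┘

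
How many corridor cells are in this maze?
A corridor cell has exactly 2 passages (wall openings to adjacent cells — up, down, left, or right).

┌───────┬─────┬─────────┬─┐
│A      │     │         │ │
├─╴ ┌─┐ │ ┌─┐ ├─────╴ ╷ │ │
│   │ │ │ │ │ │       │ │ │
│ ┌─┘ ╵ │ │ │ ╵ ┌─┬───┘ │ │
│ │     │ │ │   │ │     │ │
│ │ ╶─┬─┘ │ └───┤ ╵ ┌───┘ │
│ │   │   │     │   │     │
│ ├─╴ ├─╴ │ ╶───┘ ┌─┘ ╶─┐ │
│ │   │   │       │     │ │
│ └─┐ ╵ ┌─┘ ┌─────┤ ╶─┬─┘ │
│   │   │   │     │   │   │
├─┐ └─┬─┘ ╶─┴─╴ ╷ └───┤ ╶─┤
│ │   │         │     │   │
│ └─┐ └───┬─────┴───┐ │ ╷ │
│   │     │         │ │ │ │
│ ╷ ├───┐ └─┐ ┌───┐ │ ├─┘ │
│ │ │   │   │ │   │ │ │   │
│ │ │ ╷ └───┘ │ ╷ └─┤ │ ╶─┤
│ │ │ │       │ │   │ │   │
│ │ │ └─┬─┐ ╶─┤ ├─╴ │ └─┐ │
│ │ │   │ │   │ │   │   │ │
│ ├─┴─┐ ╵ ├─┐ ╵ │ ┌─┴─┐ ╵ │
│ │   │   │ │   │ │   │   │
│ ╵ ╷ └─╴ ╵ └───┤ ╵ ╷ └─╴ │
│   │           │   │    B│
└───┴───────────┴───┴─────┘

Counting cells with exactly 2 passages:
Total corridor cells: 127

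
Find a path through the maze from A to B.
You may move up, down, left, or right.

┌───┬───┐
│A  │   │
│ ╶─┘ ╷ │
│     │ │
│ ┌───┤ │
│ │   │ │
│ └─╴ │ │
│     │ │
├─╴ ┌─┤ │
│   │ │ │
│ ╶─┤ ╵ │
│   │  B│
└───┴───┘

Finding the shortest path through the maze:
Path length: 10 steps
Directions: down → right → right → up → right → down → down → down → down → down

Solution:

┌───┬───┐
│A  │↱ ↓│
│ ╶─┘ ╷ │
│↳ → ↑│↓│
│ ┌───┤ │
│ │   │↓│
│ └─╴ │ │
│     │↓│
├─╴ ┌─┤ │
│   │ │↓│
│ ╶─┤ ╵ │
│   │  B│
└───┴───┘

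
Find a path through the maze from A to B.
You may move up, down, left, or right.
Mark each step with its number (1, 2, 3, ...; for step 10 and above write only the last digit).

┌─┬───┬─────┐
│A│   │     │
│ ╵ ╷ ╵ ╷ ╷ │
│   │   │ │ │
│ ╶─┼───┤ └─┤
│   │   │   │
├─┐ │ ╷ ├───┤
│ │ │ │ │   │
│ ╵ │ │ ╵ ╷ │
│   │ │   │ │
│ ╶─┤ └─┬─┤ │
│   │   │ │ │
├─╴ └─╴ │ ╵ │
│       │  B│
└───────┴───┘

Finding the shortest path through the maze:
Path length: 25 steps
Directions: down → down → right → down → down → left → down → right → down → right → right → up → left → up → up → up → right → down → down → right → up → right → down → down → down

Solution:

┌─┬───┬─────┐
│A│   │     │
│ ╵ ╷ ╵ ╷ ╷ │
│1  │   │ │ │
│ ╶─┼───┤ └─┤
│2 3│6 7│   │
├─┐ │ ╷ ├───┤
│ │4│5│8│1 2│
│ ╵ │ │ ╵ ╷ │
│6 5│4│9 0│3│
│ ╶─┤ └─┬─┤ │
│7 8│3 2│ │4│
├─╴ └─╴ │ ╵ │
│  9 0 1│  B│
└───────┴───┘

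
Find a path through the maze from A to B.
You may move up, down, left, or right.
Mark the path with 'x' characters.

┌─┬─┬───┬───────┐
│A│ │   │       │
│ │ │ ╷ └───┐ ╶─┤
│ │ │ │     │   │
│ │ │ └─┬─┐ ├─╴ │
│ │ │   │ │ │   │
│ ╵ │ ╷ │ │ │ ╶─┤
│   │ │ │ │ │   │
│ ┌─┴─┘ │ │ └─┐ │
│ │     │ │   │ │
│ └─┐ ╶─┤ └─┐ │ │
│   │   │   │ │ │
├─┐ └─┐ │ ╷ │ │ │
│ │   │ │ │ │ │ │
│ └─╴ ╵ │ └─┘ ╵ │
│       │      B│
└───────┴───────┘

Finding the shortest path through the maze:
Path length: 32 steps
Directions: down → down → down → down → down → right → down → right → down → right → up → up → left → up → right → up → up → left → up → up → right → down → right → right → down → down → down → right → down → down → down → right

Solution:

┌─┬─┬───┬───────┐
│A│ │x x│       │
│ │ │ ╷ └───┐ ╶─┤
│x│ │x│x x x│   │
│ │ │ └─┬─┐ ├─╴ │
│x│ │x x│ │x│   │
│ ╵ │ ╷ │ │ │ ╶─┤
│x  │ │x│ │x│   │
│ ┌─┴─┘ │ │ └─┐ │
│x│  x x│ │x x│ │
│ └─┐ ╶─┤ └─┐ │ │
│x x│x x│   │x│ │
├─┐ └─┐ │ ╷ │ │ │
│ │x x│x│ │ │x│ │
│ └─╴ ╵ │ └─┘ ╵ │
│    x x│    x B│
└───────┴───────┘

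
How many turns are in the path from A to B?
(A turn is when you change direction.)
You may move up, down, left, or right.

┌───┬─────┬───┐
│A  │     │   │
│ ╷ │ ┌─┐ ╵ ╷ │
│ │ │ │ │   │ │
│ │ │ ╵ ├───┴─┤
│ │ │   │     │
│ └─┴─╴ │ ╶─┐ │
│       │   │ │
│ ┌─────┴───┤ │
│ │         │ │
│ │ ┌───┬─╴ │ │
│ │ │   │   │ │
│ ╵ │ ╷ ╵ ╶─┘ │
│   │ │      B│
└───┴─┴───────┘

Directions: down, down, down, down, down, down, right, up, up, right, right, right, right, down, left, down, right, right
Number of turns: 7

Solution:

┌───┬─────┬───┐
│A  │     │   │
│ ╷ │ ┌─┐ ╵ ╷ │
│↓│ │ │ │   │ │
│ │ │ ╵ ├───┴─┤
│↓│ │   │     │
│ └─┴─╴ │ ╶─┐ │
│↓      │   │ │
│ ┌─────┴───┤ │
│↓│↱ → → → ↓│ │
│ │ ┌───┬─╴ │ │
│↓│↑│   │↓ ↲│ │
│ ╵ │ ╷ ╵ ╶─┘ │
│↳ ↑│ │  ↳ → B│
└───┴─┴───────┘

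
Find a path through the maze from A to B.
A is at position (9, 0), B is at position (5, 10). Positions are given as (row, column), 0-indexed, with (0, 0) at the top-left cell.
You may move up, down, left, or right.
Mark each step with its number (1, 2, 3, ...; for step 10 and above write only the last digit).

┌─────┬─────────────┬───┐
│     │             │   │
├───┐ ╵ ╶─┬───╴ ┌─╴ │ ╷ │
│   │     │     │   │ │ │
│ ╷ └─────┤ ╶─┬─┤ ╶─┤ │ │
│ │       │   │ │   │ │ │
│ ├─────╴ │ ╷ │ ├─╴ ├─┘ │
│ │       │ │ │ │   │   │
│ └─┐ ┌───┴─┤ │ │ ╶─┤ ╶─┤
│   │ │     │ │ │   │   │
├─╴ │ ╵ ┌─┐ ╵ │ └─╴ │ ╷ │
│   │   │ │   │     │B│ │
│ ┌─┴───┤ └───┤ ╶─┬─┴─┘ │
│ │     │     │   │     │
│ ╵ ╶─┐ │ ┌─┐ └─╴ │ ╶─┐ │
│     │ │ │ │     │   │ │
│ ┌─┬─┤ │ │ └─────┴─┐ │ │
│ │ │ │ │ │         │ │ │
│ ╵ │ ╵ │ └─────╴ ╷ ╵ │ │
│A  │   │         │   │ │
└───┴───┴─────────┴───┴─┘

Finding the shortest path from (9, 0) to (5, 10):
Path length: 76 steps
Directions: up → up → up → up → right → up → left → up → up → up → right → down → right → right → right → down → left → left → down → down → right → up → right → right → down → right → up → up → up → left → up → right → right → up → right → right → down → left → down → right → down → left → down → right → down → left → left → down → right → down → left → left → up → left → left → down → down → down → right → right → right → right → up → right → down → right → up → up → left → up → right → right → up → up → left → down

Solution:

┌─────┬─────────────┬───┐
│     │        4 5 6│   │
├───┐ ╵ ╶─┬───╴ ┌─╴ │ ╷ │
│0 1│     │1 2 3│8 7│ │ │
│ ╷ └─────┤ ╶─┬─┤ ╶─┤ │ │
│9│2 3 4 5│0 9│ │9 0│ │ │
│ ├─────╴ │ ╷ │ ├─╴ ├─┘ │
│8│  8 7 6│ │8│ │2 1│   │
│ └─┐ ┌───┴─┤ │ │ ╶─┤ ╶─┤
│7 6│9│2 3 4│7│ │3 4│5 4│
├─╴ │ ╵ ┌─┐ ╵ │ └─╴ │ ╷ │
│4 5│0 1│ │5 6│7 6 5│B│3│
│ ┌─┴───┤ └───┤ ╶─┬─┴─┘ │
│3│     │5 4 3│8 9│0 1 2│
│ ╵ ╶─┐ │ ┌─┐ └─╴ │ ╶─┐ │
│2    │ │6│ │2 1 0│9 8│ │
│ ┌─┬─┤ │ │ └─────┴─┐ │ │
│1│ │ │ │7│      3 4│7│ │
│ ╵ │ ╵ │ └─────╴ ╷ ╵ │ │
│A  │   │8 9 0 1 2│5 6│ │
└───┴───┴─────────┴───┴─┘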